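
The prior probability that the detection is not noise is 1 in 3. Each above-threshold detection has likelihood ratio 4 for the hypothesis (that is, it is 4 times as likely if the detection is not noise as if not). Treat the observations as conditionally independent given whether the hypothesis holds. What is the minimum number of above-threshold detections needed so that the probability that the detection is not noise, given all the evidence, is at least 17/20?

Prior odds = (1/3)/(2/3) = 0.5.
Likelihood ratio per above-threshold detection = 4.
Target posterior odds = 0.85/0.15 = 17/3.
Need 0.5 × 4ⁿ ≥ 17/3, i.e. 4ⁿ ≥ 34/3.
4¹ = 4 falls short of 34/3 but 4² = 16 reaches it, so n = 2.

2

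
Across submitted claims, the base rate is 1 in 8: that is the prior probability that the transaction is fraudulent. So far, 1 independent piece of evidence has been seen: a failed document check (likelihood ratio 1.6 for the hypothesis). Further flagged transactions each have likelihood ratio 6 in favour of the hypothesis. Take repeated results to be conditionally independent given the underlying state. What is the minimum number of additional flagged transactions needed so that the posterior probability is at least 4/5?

2

Prior odds = 0.125/0.875 = 1/7.
Bayes factor of the evidence already in hand = 1.6.
Odds after that evidence = (1/7) × 1.6 = 8/35.
Target odds = 0.8/0.2 = 4.
Need 6ⁿ ≥ 4 ÷ (8/35) = 17.5.
6¹ = 6 falls short of 17.5 but 6² = 36 reaches it, so n = 2.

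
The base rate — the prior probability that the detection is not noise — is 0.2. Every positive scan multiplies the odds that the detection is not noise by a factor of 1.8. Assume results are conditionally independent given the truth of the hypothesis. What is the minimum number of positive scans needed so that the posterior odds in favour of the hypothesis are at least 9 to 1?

Prior odds: 0.2 ÷ 0.8 = 0.25.
Likelihood ratio per positive scan = 1.8.
Target odds = 9.
Need 0.25 × 1.8ⁿ ≥ 9, i.e. 1.8ⁿ ≥ 36.
1.8⁶ = 531441/15625 falls short of 36 but 1.8⁷ = 4782969/78125 reaches it, so n = 7.

7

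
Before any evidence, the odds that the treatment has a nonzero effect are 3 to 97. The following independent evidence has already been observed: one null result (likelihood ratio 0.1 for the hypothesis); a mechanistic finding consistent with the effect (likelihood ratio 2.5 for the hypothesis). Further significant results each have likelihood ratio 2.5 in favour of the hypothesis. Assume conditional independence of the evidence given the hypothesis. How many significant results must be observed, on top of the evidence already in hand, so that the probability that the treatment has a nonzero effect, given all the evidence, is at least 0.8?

7

Prior odds = 3/97.
Combined Bayes factor of the evidence already in hand = 0.1 × 2.5 = 0.25.
Odds after that evidence = (3/97) × 0.25 = 3/388.
Target odds = 0.8/0.2 = 4.
Need 2.5ⁿ ≥ 4 ÷ (3/388) = 1552/3.
2.5⁶ = 244.140625 falls short of 1552/3 but 2.5⁷ = 610.3515625 reaches it, so n = 7.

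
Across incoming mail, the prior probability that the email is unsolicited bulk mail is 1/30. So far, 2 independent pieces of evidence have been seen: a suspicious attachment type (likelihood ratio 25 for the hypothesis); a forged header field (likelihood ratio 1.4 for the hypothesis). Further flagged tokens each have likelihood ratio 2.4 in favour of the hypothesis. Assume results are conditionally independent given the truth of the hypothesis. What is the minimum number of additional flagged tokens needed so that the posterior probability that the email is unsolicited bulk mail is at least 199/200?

Prior odds = (1/30)/(29/30) = 1/29.
Combined Bayes factor of the evidence already in hand = 25 × 1.4 = 35.
Odds after that evidence = (1/29) × 35 = 35/29.
Target odds = 0.995/0.005 = 199.
Need 2.4ⁿ ≥ 199 ÷ (35/29) = 5771/35.
2.4⁵ = 79.62624 falls short of 5771/35 but 2.4⁶ = 2985984/15625 reaches it, so n = 6.

6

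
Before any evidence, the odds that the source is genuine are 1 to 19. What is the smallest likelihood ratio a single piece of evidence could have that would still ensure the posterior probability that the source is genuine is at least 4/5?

76

Prior odds = 1/19.
Target odds = 0.8/0.2 = 4.
Required Bayes factor = 4 ÷ (1/19) = 76.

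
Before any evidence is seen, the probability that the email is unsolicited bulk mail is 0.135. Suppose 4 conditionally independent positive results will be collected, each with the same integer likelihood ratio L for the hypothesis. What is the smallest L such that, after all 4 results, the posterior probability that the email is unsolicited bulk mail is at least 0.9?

Prior odds = 0.135/0.865 = 27/173.
Target odds = 0.9/0.1 = 9.
Need L⁴ ≥ 9 ÷ (27/173) = 173/3.
2⁴ = 16 < 173/3 ≤ 81 = 3⁴, so L = 3.

3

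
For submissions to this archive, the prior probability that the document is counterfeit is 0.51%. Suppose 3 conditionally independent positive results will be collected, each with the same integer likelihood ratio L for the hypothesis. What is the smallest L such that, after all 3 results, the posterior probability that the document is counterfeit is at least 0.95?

Prior odds = 0.0051/0.9949 = 51/9949.
Target odds = 0.95/0.05 = 19.
Need L³ ≥ 19 ÷ (51/9949) = 189031/51.
15³ = 3375 < 189031/51 ≤ 4096 = 16³, so L = 16.

16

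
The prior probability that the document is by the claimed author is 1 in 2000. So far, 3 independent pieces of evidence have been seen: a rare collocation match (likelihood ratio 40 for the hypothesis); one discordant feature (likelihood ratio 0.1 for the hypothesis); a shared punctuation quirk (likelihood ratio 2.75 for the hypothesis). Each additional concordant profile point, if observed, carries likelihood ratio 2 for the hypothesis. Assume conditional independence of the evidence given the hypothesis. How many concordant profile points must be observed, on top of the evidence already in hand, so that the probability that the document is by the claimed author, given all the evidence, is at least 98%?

14

Prior odds = 0.0005/0.9995 = 1/1999.
Combined Bayes factor of the evidence already in hand = 40 × 0.1 × 2.75 = 11.
Odds after that evidence = (1/1999) × 11 = 11/1999.
Target odds = 0.98/0.02 = 49.
Need 2ⁿ ≥ 49 ÷ (11/1999) = 97951/11.
2¹³ = 8192 falls short of 97951/11 but 2¹⁴ = 16384 reaches it, so n = 14.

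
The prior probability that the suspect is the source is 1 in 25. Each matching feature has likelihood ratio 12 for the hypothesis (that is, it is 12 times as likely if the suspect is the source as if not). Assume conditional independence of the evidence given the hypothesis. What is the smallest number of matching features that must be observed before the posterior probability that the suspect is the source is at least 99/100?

4

Prior odds: 0.04 ÷ 0.96 = 1/24.
Likelihood ratio per matching feature = 12.
Target odds: 0.99 ÷ 0.01 = 99.
Need (1/24) × 12ⁿ ≥ 99, i.e. 12ⁿ ≥ 2376.
12³ = 1728 falls short of 2376 but 12⁴ = 20736 reaches it, so n = 4.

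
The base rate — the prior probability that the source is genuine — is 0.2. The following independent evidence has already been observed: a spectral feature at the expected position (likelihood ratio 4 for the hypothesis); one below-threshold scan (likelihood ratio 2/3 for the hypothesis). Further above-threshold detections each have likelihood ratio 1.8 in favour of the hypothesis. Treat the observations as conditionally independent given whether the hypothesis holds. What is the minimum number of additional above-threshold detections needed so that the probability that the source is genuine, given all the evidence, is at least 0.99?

Prior odds = 0.2/0.8 = 0.25.
Combined Bayes factor of the evidence already in hand = 4 × (2/3) = 8/3.
Odds after that evidence = 0.25 × 8/3 = 2/3.
Target odds = 0.99/0.01 = 99.
Need 1.8ⁿ ≥ 99 ÷ (2/3) = 148.5.
1.8⁸ = 43046721/390625 falls short of 148.5 but 1.8⁹ = 387420489/1953125 reaches it, so n = 9.

9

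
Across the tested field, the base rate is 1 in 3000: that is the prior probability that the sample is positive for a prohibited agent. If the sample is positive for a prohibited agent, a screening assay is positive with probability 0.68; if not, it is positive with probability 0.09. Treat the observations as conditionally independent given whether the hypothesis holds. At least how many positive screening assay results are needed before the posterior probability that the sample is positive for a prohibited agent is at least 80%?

Prior odds: (1/3000) ÷ (2999/3000) = 1/2999.
Likelihood ratio of a positive = 0.68/0.09 = 68/9.
Target posterior odds = 0.8/0.2 = 4.
Need (1/2999) × (68/9)ⁿ ≥ 4, i.e. (68/9)ⁿ ≥ 11996.
(68/9)⁴ = 21381376/6561 falls short of 11996 but (68/9)⁵ ≈24622.5 reaches it, so n = 5.

5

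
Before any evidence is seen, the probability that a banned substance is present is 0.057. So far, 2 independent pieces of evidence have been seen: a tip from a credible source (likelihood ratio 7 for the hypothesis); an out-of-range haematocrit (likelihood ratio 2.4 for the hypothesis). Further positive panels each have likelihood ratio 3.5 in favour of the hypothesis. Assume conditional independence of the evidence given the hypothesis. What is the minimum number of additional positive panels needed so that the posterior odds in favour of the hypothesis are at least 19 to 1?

3

Prior odds = 0.057/0.943 = 57/943.
Combined Bayes factor of the evidence already in hand = 7 × 2.4 = 16.8.
Odds after that evidence = (57/943) × 16.8 = 4788/4715.
Target odds = 19.
Need 3.5ⁿ ≥ 19 ÷ (4788/4715) = 4715/252.
3.5² = 12.25 falls short of 4715/252 but 3.5³ = 42.875 reaches it, so n = 3.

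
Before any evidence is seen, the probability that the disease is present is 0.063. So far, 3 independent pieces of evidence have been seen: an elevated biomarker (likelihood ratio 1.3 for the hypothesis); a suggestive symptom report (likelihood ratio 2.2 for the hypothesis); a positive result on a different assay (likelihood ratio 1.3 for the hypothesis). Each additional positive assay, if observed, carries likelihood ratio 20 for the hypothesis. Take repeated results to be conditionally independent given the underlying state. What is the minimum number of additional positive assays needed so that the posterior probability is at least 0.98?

2

Prior odds = 0.063/0.937 = 63/937.
Combined Bayes factor of the evidence already in hand = 1.3 × 2.2 × 1.3 = 3.718.
Odds after that evidence = (63/937) × 3.718 = 117117/468500.
Target odds = 0.98/0.02 = 49.
Need 20ⁿ ≥ 49 ÷ (117117/468500) = 3279500/16731.
20¹ = 20 falls short of 3279500/16731 but 20² = 400 reaches it, so n = 2.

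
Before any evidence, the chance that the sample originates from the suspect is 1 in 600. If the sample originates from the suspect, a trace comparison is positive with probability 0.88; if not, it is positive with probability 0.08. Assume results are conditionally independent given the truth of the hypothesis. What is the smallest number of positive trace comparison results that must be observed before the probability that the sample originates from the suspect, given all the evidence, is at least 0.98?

Prior odds = (1/600)/(599/600) = 1/599.
Likelihood ratio of a positive = 0.88/0.08 = 11.
Target odds: 0.98 ÷ 0.02 = 49.
Require 11ⁿ ≥ 49 ÷ (1/599) = 29351.
11⁴ = 14641 falls short of 29351 but 11⁵ = 161051 reaches it, so n = 5.

5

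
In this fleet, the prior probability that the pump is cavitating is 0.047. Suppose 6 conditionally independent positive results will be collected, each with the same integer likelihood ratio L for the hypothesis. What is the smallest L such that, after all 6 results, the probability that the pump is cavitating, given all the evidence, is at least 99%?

4

Prior odds = 0.047/0.953 = 47/953.
Target odds = 0.99/0.01 = 99.
Need L⁶ ≥ 99 ÷ (47/953) = 94347/47.
3⁶ = 729 < 94347/47 ≤ 4096 = 4⁶, so L = 4.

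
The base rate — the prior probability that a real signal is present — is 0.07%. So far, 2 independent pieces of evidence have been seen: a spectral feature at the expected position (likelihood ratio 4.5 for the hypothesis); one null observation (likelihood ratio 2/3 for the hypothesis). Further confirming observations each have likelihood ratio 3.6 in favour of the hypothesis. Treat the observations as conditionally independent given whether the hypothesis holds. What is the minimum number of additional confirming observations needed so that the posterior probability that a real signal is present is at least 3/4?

6

Prior odds = 0.0007/0.9993 = 7/9993.
Combined Bayes factor of the evidence already in hand = 4.5 × (2/3) = 3.
Odds after that evidence = (7/9993) × 3 = 7/3331.
Target odds = 0.75/0.25 = 3.
Need 3.6ⁿ ≥ 3 ÷ (7/3331) = 9993/7.
3.6⁵ = 604.66176 falls short of 9993/7 but 3.6⁶ = 34012224/15625 reaches it, so n = 6.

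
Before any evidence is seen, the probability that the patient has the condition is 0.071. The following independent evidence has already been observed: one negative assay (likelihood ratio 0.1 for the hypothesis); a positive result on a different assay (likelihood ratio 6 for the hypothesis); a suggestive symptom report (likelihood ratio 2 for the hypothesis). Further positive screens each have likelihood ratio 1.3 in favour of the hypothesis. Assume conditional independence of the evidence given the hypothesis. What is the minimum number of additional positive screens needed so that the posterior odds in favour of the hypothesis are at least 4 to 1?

15

Prior odds = 0.071/0.929 = 71/929.
Combined Bayes factor of the evidence already in hand = 0.1 × 6 × 2 = 1.2.
Odds after that evidence = (71/929) × 1.2 = 426/4645.
Target odds = 4.
Need 1.3ⁿ ≥ 4 ÷ (426/4645) = 9290/213.
1.3¹⁴ ≈39.3738 falls short of 9290/213 but 1.3¹⁵ ≈51.1859 reaches it, so n = 15.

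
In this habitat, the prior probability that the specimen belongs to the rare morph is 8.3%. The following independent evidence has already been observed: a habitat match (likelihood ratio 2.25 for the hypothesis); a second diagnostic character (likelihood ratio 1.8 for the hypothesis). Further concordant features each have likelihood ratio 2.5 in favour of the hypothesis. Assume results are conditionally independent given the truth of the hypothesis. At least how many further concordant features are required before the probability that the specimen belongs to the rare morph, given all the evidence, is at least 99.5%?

7

Prior odds = 0.083/0.917 = 83/917.
Combined Bayes factor of the evidence already in hand = 2.25 × 1.8 = 4.05.
Odds after that evidence = (83/917) × 4.05 = 6723/18340.
Target odds = 0.995/0.005 = 199.
Need 2.5ⁿ ≥ 199 ÷ (6723/18340) = 3649660/6723.
2.5⁶ = 244.140625 falls short of 3649660/6723 but 2.5⁷ = 610.3515625 reaches it, so n = 7.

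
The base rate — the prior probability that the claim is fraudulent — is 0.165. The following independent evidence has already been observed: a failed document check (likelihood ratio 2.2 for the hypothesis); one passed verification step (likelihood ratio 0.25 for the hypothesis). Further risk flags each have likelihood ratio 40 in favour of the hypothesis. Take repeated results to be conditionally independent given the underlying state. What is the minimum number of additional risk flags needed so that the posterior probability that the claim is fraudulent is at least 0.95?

Prior odds = 0.165/0.835 = 33/167.
Combined Bayes factor of the evidence already in hand = 2.2 × 0.25 = 0.55.
Odds after that evidence = (33/167) × 0.55 = 363/3340.
Target odds = 0.95/0.05 = 19.
Need 40ⁿ ≥ 19 ÷ (363/3340) = 63460/363.
40¹ = 40 falls short of 63460/363 but 40² = 1600 reaches it, so n = 2.

2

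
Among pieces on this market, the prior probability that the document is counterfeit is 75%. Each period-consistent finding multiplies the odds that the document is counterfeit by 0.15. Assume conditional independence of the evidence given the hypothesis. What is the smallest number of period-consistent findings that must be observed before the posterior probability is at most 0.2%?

Prior odds = 0.75/0.25 = 3.
Likelihood ratio per period-consistent finding = 0.15.
Target odds: 0.002 ÷ 0.998 = 1/499.
Need 3 × 0.15ⁿ ≤ 1/499, i.e. 0.15ⁿ ≤ 1/1497.
0.15³ = 0.003375 is still above 1/1497 but 0.15⁴ = 81/160000 is at or below it, so n = 4.

4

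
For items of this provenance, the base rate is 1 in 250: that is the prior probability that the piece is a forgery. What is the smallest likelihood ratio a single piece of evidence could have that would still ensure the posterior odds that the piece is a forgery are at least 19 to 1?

4731

Prior odds = 0.004/0.996 = 1/249.
Target odds = 19.
Required Bayes factor = 19 ÷ (1/249) = 4731.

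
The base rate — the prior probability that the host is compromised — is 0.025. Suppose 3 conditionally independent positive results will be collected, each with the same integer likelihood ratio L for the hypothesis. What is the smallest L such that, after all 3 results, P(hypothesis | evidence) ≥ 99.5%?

20

Prior odds = 0.025/0.975 = 1/39.
Target odds = 0.995/0.005 = 199.
Need L³ ≥ 199 ÷ (1/39) = 7761.
19³ = 6859 < 7761 ≤ 8000 = 20³, so L = 20.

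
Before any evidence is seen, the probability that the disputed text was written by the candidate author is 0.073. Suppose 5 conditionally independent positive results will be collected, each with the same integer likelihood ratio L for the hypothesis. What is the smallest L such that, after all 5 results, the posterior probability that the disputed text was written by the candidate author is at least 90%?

3

Prior odds = 0.073/0.927 = 73/927.
Target odds = 0.9/0.1 = 9.
Need L⁵ ≥ 9 ÷ (73/927) = 8343/73.
2⁵ = 32 < 8343/73 ≤ 243 = 3⁵, so L = 3.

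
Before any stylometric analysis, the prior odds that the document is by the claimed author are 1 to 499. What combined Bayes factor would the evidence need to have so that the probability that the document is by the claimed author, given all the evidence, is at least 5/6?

2495

Prior odds = 1/499.
Target odds = (5/6)/(1/6) = 5.
Required Bayes factor = 5 ÷ (1/499) = 2495.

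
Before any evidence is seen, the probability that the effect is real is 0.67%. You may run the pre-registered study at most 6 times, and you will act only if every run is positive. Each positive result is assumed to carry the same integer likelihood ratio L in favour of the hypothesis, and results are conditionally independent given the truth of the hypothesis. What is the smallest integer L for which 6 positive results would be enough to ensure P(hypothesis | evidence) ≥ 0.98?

Prior odds = 0.0067/0.9933 = 67/9933.
Target odds = 0.98/0.02 = 49.
Need L⁶ ≥ 49 ÷ (67/9933) = 486717/67.
4⁶ = 4096 < 486717/67 ≤ 15625 = 5⁶, so L = 5.

5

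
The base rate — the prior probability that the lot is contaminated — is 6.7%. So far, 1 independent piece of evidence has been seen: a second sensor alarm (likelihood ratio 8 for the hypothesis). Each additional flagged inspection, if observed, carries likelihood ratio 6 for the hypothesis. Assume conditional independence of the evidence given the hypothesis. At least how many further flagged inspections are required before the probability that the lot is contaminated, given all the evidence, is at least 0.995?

4

Prior odds = 0.067/0.933 = 67/933.
Bayes factor of the evidence already in hand = 8.
Odds after that evidence = (67/933) × 8 = 536/933.
Target odds = 0.995/0.005 = 199.
Need 6ⁿ ≥ 199 ÷ (536/933) = 185667/536.
6³ = 216 falls short of 185667/536 but 6⁴ = 1296 reaches it, so n = 4.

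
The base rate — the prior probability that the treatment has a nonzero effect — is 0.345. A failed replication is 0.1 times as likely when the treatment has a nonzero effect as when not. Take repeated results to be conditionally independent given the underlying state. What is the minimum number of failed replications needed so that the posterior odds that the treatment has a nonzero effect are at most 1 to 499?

3

Prior odds: 0.345 ÷ 0.655 = 69/131.
Likelihood ratio per failed replication = 0.1.
Target odds = 1/499.
Require 0.1ⁿ ≤ 1/499 ÷ (69/131) = 131/34431.
0.1² = 0.01 is still above 131/34431 but 0.1³ = 0.001 is at or below it, so n = 3.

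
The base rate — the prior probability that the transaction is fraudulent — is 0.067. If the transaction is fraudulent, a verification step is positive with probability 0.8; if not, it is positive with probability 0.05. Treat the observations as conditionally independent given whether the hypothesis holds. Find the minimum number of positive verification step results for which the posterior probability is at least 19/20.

3

Prior odds: 0.067 ÷ 0.933 = 67/933.
Likelihood ratio of a positive = 0.8/0.05 = 16.
Target odds: 0.95 ÷ 0.05 = 19.
Require 16ⁿ ≥ 19 ÷ (67/933) = 17727/67.
16² = 256 falls short of 17727/67 but 16³ = 4096 reaches it, so n = 3.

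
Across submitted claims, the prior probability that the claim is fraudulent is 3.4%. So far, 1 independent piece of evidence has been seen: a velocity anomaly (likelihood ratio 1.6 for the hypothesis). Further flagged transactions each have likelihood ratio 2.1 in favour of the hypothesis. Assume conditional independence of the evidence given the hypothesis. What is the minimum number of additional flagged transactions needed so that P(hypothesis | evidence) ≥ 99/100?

Prior odds = 0.034/0.966 = 17/483.
Bayes factor of the evidence already in hand = 1.6.
Odds after that evidence = (17/483) × 1.6 = 136/2415.
Target odds = 0.99/0.01 = 99.
Need 2.1ⁿ ≥ 99 ÷ (136/2415) = 239085/136.
2.1¹⁰ ≈1667.99 falls short of 239085/136 but 2.1¹¹ ≈3502.78 reaches it, so n = 11.

11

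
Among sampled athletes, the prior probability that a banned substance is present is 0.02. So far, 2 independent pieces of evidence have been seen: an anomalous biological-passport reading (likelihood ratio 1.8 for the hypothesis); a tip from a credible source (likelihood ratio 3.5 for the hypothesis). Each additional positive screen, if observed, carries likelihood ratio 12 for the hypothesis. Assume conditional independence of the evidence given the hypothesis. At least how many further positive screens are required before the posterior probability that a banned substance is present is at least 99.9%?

Prior odds = 0.02/0.98 = 1/49.
Combined Bayes factor of the evidence already in hand = 1.8 × 3.5 = 6.3.
Odds after that evidence = (1/49) × 6.3 = 9/70.
Target odds = 0.999/0.001 = 999.
Need 12ⁿ ≥ 999 ÷ (9/70) = 7770.
12³ = 1728 falls short of 7770 but 12⁴ = 20736 reaches it, so n = 4.

4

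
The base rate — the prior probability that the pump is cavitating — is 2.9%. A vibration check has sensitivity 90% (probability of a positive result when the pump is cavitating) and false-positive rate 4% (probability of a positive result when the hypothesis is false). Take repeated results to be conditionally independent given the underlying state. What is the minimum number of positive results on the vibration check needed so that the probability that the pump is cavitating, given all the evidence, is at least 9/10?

Prior odds: 0.029 ÷ 0.971 = 29/971.
Likelihood ratio of a positive result = 0.9/0.04 = 22.5.
Target odds: 0.9 ÷ 0.1 = 9.
Require 22.5ⁿ ≥ 9 ÷ (29/971) = 8739/29.
22.5¹ = 22.5 falls short of 8739/29 but 22.5² = 506.25 reaches it, so n = 2.

2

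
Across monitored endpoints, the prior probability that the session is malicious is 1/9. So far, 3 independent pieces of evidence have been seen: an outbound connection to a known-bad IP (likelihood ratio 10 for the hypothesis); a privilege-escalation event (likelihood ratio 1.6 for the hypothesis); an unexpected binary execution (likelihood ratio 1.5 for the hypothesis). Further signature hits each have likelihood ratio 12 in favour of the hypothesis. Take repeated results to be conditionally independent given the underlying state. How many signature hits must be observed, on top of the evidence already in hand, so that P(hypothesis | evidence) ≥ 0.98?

2

Prior odds = (1/9)/(8/9) = 0.125.
Combined Bayes factor of the evidence already in hand = 10 × 1.6 × 1.5 = 24.
Odds after that evidence = 0.125 × 24 = 3.
Target odds = 0.98/0.02 = 49.
Need 12ⁿ ≥ 49 ÷ 3 = 49/3.
12¹ = 12 falls short of 49/3 but 12² = 144 reaches it, so n = 2.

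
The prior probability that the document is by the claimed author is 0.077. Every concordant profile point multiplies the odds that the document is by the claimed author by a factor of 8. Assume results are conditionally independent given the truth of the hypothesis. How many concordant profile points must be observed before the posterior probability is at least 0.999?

5

Prior odds: 0.077 ÷ 0.923 = 77/923.
Likelihood ratio per concordant profile point = 8.
Target posterior odds = 0.999/0.001 = 999.
Require 8ⁿ ≥ 999 ÷ (77/923) = 922077/77.
8⁴ = 4096 falls short of 922077/77 but 8⁵ = 32768 reaches it, so n = 5.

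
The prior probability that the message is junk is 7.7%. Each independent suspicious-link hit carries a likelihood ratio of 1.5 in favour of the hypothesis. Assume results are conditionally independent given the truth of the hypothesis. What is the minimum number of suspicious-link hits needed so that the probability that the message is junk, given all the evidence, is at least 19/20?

14

Prior odds = 0.077/0.923 = 77/923.
Likelihood ratio per suspicious-link hit = 1.5.
Target posterior odds = 0.95/0.05 = 19.
Require 1.5ⁿ ≥ 19 ÷ (77/923) = 17537/77.
1.5¹³ = 1594323/8192 falls short of 17537/77 but 1.5¹⁴ = 4782969/16384 reaches it, so n = 14.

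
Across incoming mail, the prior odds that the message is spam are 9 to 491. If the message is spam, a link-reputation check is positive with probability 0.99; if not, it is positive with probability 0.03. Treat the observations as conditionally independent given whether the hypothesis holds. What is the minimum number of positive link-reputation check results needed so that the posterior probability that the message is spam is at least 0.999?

Prior odds = 9/491.
Likelihood ratio of a positive = 0.99/0.03 = 33.
Target odds: 0.999 ÷ 0.001 = 999.
Need (9/491) × 33ⁿ ≥ 999, i.e. 33ⁿ ≥ 54501.
33³ = 35937 falls short of 54501 but 33⁴ = 1185921 reaches it, so n = 4.

4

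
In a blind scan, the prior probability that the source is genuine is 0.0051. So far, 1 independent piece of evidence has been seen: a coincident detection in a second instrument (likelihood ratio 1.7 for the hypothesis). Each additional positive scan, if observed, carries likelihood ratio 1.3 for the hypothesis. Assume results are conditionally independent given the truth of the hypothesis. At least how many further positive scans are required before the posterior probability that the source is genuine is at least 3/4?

23

Prior odds = 0.0051/0.9949 = 51/9949.
Bayes factor of the evidence already in hand = 1.7.
Odds after that evidence = (51/9949) × 1.7 = 867/99490.
Target odds = 0.75/0.25 = 3.
Need 1.3ⁿ ≥ 3 ÷ (867/99490) = 99490/289.
1.3²² ≈321.184 falls short of 99490/289 but 1.3²³ ≈417.539 reaches it, so n = 23.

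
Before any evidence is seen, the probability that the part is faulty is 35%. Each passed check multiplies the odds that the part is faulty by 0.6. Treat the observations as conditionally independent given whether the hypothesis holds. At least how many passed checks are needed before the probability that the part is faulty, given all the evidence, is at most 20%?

2

Prior odds: 0.35 ÷ 0.65 = 7/13.
Likelihood ratio per passed check = 0.6.
Target odds: 0.2 ÷ 0.8 = 0.25.
Need (7/13) × 0.6ⁿ ≤ 0.25, i.e. 0.6ⁿ ≤ 13/28.
0.6¹ = 0.6 is still above 13/28 but 0.6² = 0.36 is at or below it, so n = 2.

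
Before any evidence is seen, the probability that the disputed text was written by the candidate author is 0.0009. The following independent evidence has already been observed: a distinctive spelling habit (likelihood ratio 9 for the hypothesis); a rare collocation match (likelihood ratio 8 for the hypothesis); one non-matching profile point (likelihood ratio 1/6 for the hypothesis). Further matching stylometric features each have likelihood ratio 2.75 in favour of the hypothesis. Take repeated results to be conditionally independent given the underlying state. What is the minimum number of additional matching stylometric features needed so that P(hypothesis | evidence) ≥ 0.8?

Prior odds = 0.0009/0.9991 = 9/9991.
Combined Bayes factor of the evidence already in hand = 9 × 8 × (1/6) = 12.
Odds after that evidence = (9/9991) × 12 = 108/9991.
Target odds = 0.8/0.2 = 4.
Need 2.75ⁿ ≥ 4 ÷ (108/9991) = 9991/27.
2.75⁵ = 161051/1024 falls short of 9991/27 but 2.75⁶ = 1771561/4096 reaches it, so n = 6.

6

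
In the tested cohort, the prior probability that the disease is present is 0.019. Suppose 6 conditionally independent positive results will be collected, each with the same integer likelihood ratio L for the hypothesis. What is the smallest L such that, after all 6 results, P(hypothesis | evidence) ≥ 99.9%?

Prior odds = 0.019/0.981 = 19/981.
Target odds = 0.999/0.001 = 999.
Need L⁶ ≥ 999 ÷ (19/981) = 980019/19.
6⁶ = 46656 < 980019/19 ≤ 117649 = 7⁶, so L = 7.

7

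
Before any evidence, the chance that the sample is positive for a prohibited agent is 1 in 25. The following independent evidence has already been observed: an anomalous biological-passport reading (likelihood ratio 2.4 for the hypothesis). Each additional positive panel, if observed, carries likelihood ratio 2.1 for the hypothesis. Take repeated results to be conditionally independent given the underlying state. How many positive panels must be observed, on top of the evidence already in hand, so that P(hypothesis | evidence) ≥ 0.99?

10

Prior odds = 0.04/0.96 = 1/24.
Bayes factor of the evidence already in hand = 2.4.
Odds after that evidence = (1/24) × 2.4 = 0.1.
Target odds = 0.99/0.01 = 99.
Need 2.1ⁿ ≥ 99 ÷ 0.1 = 990.
2.1⁹ ≈794.28 falls short of 990 but 2.1¹⁰ ≈1667.99 reaches it, so n = 10.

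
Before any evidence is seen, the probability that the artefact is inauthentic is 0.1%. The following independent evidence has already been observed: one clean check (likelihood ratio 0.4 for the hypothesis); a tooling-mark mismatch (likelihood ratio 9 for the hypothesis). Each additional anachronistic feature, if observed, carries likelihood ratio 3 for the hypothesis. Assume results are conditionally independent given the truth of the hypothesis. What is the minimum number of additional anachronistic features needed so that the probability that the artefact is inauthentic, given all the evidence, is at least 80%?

7

Prior odds = 0.001/0.999 = 1/999.
Combined Bayes factor of the evidence already in hand = 0.4 × 9 = 3.6.
Odds after that evidence = (1/999) × 3.6 = 2/555.
Target odds = 0.8/0.2 = 4.
Need 3ⁿ ≥ 4 ÷ (2/555) = 1110.
3⁶ = 729 falls short of 1110 but 3⁷ = 2187 reaches it, so n = 7.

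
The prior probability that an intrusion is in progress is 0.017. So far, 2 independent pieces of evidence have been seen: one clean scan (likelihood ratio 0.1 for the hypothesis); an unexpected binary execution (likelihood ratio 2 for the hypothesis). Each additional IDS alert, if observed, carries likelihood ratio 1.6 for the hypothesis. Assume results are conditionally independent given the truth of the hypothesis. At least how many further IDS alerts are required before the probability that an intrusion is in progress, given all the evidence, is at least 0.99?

22

Prior odds = 0.017/0.983 = 17/983.
Combined Bayes factor of the evidence already in hand = 0.1 × 2 = 0.2.
Odds after that evidence = (17/983) × 0.2 = 17/4915.
Target odds = 0.99/0.01 = 99.
Need 1.6ⁿ ≥ 99 ÷ (17/4915) = 486585/17.
1.6²¹ ≈19342.8 falls short of 486585/17 but 1.6²² ≈30948.5 reaches it, so n = 22.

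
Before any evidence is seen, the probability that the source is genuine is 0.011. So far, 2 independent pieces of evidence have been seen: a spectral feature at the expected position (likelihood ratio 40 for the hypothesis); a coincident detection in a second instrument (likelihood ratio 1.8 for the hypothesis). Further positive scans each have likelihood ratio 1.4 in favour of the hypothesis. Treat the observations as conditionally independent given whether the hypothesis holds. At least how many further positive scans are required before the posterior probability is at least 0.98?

Prior odds = 0.011/0.989 = 11/989.
Combined Bayes factor of the evidence already in hand = 40 × 1.8 = 72.
Odds after that evidence = (11/989) × 72 = 792/989.
Target odds = 0.98/0.02 = 49.
Need 1.4ⁿ ≥ 49 ÷ (792/989) = 48461/792.
1.4¹² ≈56.6939 falls short of 48461/792 but 1.4¹³ ≈79.3715 reaches it, so n = 13.

13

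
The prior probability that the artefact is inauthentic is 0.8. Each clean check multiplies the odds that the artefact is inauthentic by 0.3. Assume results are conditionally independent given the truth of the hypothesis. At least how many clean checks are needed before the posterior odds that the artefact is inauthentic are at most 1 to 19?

4

Prior odds = 0.8/0.2 = 4.
Likelihood ratio per clean check = 0.3.
Target odds = 1/19.
Need 4 × 0.3ⁿ ≤ 1/19, i.e. 0.3ⁿ ≤ 1/76.
0.3³ = 0.027 is still above 1/76 but 0.3⁴ = 0.0081 is at or below it, so n = 4.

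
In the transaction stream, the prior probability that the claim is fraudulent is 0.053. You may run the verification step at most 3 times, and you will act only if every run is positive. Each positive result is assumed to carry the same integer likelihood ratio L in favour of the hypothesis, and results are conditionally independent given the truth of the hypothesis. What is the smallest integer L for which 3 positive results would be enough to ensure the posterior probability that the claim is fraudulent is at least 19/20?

7

Prior odds = 0.053/0.947 = 53/947.
Target odds = 0.95/0.05 = 19.
Need L³ ≥ 19 ÷ (53/947) = 17993/53.
6³ = 216 < 17993/53 ≤ 343 = 7³, so L = 7.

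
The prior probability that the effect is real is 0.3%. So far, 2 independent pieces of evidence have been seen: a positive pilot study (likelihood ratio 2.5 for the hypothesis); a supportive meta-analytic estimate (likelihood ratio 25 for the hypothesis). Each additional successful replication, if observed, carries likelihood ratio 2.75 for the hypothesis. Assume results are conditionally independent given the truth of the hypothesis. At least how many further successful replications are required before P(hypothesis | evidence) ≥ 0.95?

Prior odds = 0.003/0.997 = 3/997.
Combined Bayes factor of the evidence already in hand = 2.5 × 25 = 62.5.
Odds after that evidence = (3/997) × 62.5 = 375/1994.
Target odds = 0.95/0.05 = 19.
Need 2.75ⁿ ≥ 19 ÷ (375/1994) = 37886/375.
2.75⁴ = 57.19140625 falls short of 37886/375 but 2.75⁵ = 161051/1024 reaches it, so n = 5.

5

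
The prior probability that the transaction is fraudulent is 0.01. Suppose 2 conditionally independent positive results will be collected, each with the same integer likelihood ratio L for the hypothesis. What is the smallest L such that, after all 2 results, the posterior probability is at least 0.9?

30

Prior odds = 0.01/0.99 = 1/99.
Target odds = 0.9/0.1 = 9.
Need L² ≥ 9 ÷ (1/99) = 891.
29² = 841 < 891 ≤ 900 = 30², so L = 30.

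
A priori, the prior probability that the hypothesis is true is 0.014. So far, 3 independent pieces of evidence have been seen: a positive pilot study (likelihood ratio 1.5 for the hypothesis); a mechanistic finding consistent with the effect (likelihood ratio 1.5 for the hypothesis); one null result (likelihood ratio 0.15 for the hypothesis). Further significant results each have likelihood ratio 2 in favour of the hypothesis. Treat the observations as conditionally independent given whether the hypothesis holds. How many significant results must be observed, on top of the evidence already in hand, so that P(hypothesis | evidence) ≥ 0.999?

18

Prior odds = 0.014/0.986 = 7/493.
Combined Bayes factor of the evidence already in hand = 1.5 × 1.5 × 0.15 = 0.3375.
Odds after that evidence = (7/493) × 0.3375 = 189/39440.
Target odds = 0.999/0.001 = 999.
Need 2ⁿ ≥ 999 ÷ (189/39440) = 1459280/7.
2¹⁷ = 131072 falls short of 1459280/7 but 2¹⁸ = 262144 reaches it, so n = 18.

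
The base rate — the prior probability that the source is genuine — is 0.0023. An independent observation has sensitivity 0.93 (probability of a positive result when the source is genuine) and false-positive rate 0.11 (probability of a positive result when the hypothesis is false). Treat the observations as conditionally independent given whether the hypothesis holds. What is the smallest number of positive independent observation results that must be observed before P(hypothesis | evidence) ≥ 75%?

Prior odds: 0.0023 ÷ 0.9977 = 23/9977.
Likelihood ratio of a positive result = 0.93/0.11 = 93/11.
Target odds: 0.75 ÷ 0.25 = 3.
Need (23/9977) × (93/11)ⁿ ≥ 3, i.e. (93/11)ⁿ ≥ 29931/23.
(93/11)³ = 804357/1331 falls short of 29931/23 but (93/11)⁴ = 74805201/14641 reaches it, so n = 4.

4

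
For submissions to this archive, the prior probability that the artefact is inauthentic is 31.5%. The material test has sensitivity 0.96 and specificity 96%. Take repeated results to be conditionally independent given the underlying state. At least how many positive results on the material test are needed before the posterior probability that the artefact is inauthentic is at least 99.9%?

Prior odds: 0.315 ÷ 0.685 = 63/137.
False-positive rate = 1 − 0.96 = 0.04; likelihood ratio of a positive = 0.96/0.04 = 24.
Target posterior odds = 0.999/0.001 = 999.
Require 24ⁿ ≥ 999 ÷ (63/137) = 15207/7.
24² = 576 falls short of 15207/7 but 24³ = 13824 reaches it, so n = 3.

3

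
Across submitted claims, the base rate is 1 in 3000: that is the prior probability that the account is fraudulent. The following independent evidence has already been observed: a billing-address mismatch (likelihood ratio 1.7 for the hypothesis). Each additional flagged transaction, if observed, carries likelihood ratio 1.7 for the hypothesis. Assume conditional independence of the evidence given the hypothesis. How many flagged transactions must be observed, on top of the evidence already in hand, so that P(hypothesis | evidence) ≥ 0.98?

22

Prior odds = (1/3000)/(2999/3000) = 1/2999.
Bayes factor of the evidence already in hand = 1.7.
Odds after that evidence = (1/2999) × 1.7 = 17/29990.
Target odds = 0.98/0.02 = 49.
Need 1.7ⁿ ≥ 49 ÷ (17/29990) = 1469510/17.
1.7²¹ ≈69091.9 falls short of 1469510/17 but 1.7²² ≈117456 reaches it, so n = 22.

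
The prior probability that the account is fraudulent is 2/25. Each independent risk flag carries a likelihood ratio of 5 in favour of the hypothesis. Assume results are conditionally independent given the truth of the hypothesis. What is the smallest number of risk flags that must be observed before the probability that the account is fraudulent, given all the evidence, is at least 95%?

Prior odds: 0.08 ÷ 0.92 = 2/23.
Likelihood ratio per risk flag = 5.
Target posterior odds = 0.95/0.05 = 19.
Need (2/23) × 5ⁿ ≥ 19, i.e. 5ⁿ ≥ 218.5.
5³ = 125 falls short of 218.5 but 5⁴ = 625 reaches it, so n = 4.

4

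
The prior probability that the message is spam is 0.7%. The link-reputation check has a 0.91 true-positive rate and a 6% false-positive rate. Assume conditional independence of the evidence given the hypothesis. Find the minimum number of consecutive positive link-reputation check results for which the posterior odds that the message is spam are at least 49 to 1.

4

Prior odds: 0.007 ÷ 0.993 = 7/993.
Likelihood ratio of a positive result = 0.91/0.06 = 91/6.
Target odds = 49.
Require (91/6)ⁿ ≥ 49 ÷ (7/993) = 6951.
(91/6)³ = 753571/216 falls short of 6951 but (91/6)⁴ = 68574961/1296 reaches it, so n = 4.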